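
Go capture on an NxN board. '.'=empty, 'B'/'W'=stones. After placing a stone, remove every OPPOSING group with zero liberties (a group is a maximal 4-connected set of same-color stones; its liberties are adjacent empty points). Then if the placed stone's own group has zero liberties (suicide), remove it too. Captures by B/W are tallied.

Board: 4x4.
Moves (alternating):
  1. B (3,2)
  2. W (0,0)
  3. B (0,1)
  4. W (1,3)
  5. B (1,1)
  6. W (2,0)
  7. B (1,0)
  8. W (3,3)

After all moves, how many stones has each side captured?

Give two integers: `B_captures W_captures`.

Answer: 1 0

Derivation:
Move 1: B@(3,2) -> caps B=0 W=0
Move 2: W@(0,0) -> caps B=0 W=0
Move 3: B@(0,1) -> caps B=0 W=0
Move 4: W@(1,3) -> caps B=0 W=0
Move 5: B@(1,1) -> caps B=0 W=0
Move 6: W@(2,0) -> caps B=0 W=0
Move 7: B@(1,0) -> caps B=1 W=0
Move 8: W@(3,3) -> caps B=1 W=0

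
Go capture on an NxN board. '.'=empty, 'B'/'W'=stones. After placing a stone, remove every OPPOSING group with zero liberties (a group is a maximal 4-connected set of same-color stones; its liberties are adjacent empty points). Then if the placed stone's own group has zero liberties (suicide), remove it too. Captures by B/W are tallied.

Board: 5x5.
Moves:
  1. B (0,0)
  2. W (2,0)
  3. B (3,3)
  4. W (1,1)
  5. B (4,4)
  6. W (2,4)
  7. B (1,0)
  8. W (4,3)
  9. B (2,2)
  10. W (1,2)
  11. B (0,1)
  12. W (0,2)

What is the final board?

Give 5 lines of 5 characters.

Answer: ..W..
.WW..
W.B.W
...B.
...WB

Derivation:
Move 1: B@(0,0) -> caps B=0 W=0
Move 2: W@(2,0) -> caps B=0 W=0
Move 3: B@(3,3) -> caps B=0 W=0
Move 4: W@(1,1) -> caps B=0 W=0
Move 5: B@(4,4) -> caps B=0 W=0
Move 6: W@(2,4) -> caps B=0 W=0
Move 7: B@(1,0) -> caps B=0 W=0
Move 8: W@(4,3) -> caps B=0 W=0
Move 9: B@(2,2) -> caps B=0 W=0
Move 10: W@(1,2) -> caps B=0 W=0
Move 11: B@(0,1) -> caps B=0 W=0
Move 12: W@(0,2) -> caps B=0 W=3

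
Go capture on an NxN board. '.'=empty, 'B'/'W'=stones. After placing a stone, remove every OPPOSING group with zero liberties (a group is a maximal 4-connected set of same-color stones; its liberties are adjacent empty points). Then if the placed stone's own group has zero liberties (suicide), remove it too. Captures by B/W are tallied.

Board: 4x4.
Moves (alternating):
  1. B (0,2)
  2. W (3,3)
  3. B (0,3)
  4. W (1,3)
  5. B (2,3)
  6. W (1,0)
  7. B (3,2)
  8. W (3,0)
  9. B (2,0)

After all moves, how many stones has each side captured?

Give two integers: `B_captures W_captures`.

Answer: 1 0

Derivation:
Move 1: B@(0,2) -> caps B=0 W=0
Move 2: W@(3,3) -> caps B=0 W=0
Move 3: B@(0,3) -> caps B=0 W=0
Move 4: W@(1,3) -> caps B=0 W=0
Move 5: B@(2,3) -> caps B=0 W=0
Move 6: W@(1,0) -> caps B=0 W=0
Move 7: B@(3,2) -> caps B=1 W=0
Move 8: W@(3,0) -> caps B=1 W=0
Move 9: B@(2,0) -> caps B=1 W=0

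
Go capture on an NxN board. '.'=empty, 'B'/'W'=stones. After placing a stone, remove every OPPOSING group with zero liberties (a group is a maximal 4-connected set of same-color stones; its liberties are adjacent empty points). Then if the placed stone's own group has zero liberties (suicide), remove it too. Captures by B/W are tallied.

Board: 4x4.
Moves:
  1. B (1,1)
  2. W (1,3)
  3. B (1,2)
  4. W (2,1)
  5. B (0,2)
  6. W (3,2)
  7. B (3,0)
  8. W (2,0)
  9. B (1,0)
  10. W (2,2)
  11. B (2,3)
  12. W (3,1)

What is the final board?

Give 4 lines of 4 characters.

Answer: ..B.
BBBW
WWWB
.WW.

Derivation:
Move 1: B@(1,1) -> caps B=0 W=0
Move 2: W@(1,3) -> caps B=0 W=0
Move 3: B@(1,2) -> caps B=0 W=0
Move 4: W@(2,1) -> caps B=0 W=0
Move 5: B@(0,2) -> caps B=0 W=0
Move 6: W@(3,2) -> caps B=0 W=0
Move 7: B@(3,0) -> caps B=0 W=0
Move 8: W@(2,0) -> caps B=0 W=0
Move 9: B@(1,0) -> caps B=0 W=0
Move 10: W@(2,2) -> caps B=0 W=0
Move 11: B@(2,3) -> caps B=0 W=0
Move 12: W@(3,1) -> caps B=0 W=1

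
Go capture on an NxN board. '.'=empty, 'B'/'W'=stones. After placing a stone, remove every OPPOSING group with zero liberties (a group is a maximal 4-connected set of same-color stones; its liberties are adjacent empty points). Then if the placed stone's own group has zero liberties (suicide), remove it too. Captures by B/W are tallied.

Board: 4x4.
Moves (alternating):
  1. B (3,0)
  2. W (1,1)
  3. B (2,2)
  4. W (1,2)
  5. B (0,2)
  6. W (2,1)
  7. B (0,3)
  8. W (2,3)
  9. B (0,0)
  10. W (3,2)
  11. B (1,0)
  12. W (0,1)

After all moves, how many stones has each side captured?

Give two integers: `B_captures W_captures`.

Answer: 0 1

Derivation:
Move 1: B@(3,0) -> caps B=0 W=0
Move 2: W@(1,1) -> caps B=0 W=0
Move 3: B@(2,2) -> caps B=0 W=0
Move 4: W@(1,2) -> caps B=0 W=0
Move 5: B@(0,2) -> caps B=0 W=0
Move 6: W@(2,1) -> caps B=0 W=0
Move 7: B@(0,3) -> caps B=0 W=0
Move 8: W@(2,3) -> caps B=0 W=0
Move 9: B@(0,0) -> caps B=0 W=0
Move 10: W@(3,2) -> caps B=0 W=1
Move 11: B@(1,0) -> caps B=0 W=1
Move 12: W@(0,1) -> caps B=0 W=1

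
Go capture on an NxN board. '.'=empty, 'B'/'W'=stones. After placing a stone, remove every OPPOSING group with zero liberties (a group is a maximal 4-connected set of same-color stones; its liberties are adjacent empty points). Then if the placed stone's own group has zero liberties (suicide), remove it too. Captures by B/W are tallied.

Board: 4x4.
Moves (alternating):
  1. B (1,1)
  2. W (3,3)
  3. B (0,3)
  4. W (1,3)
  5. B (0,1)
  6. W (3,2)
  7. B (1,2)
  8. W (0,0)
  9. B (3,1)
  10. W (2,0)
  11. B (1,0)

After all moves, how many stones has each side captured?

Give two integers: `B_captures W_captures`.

Answer: 1 0

Derivation:
Move 1: B@(1,1) -> caps B=0 W=0
Move 2: W@(3,3) -> caps B=0 W=0
Move 3: B@(0,3) -> caps B=0 W=0
Move 4: W@(1,3) -> caps B=0 W=0
Move 5: B@(0,1) -> caps B=0 W=0
Move 6: W@(3,2) -> caps B=0 W=0
Move 7: B@(1,2) -> caps B=0 W=0
Move 8: W@(0,0) -> caps B=0 W=0
Move 9: B@(3,1) -> caps B=0 W=0
Move 10: W@(2,0) -> caps B=0 W=0
Move 11: B@(1,0) -> caps B=1 W=0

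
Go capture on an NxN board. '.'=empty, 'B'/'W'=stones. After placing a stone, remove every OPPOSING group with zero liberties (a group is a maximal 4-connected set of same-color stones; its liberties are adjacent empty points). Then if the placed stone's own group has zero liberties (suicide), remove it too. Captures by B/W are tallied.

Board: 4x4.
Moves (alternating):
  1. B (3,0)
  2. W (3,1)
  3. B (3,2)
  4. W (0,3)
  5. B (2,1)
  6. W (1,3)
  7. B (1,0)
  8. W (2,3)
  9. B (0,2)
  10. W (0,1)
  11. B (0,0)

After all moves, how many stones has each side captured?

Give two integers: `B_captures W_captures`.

Answer: 1 0

Derivation:
Move 1: B@(3,0) -> caps B=0 W=0
Move 2: W@(3,1) -> caps B=0 W=0
Move 3: B@(3,2) -> caps B=0 W=0
Move 4: W@(0,3) -> caps B=0 W=0
Move 5: B@(2,1) -> caps B=1 W=0
Move 6: W@(1,3) -> caps B=1 W=0
Move 7: B@(1,0) -> caps B=1 W=0
Move 8: W@(2,3) -> caps B=1 W=0
Move 9: B@(0,2) -> caps B=1 W=0
Move 10: W@(0,1) -> caps B=1 W=0
Move 11: B@(0,0) -> caps B=1 W=0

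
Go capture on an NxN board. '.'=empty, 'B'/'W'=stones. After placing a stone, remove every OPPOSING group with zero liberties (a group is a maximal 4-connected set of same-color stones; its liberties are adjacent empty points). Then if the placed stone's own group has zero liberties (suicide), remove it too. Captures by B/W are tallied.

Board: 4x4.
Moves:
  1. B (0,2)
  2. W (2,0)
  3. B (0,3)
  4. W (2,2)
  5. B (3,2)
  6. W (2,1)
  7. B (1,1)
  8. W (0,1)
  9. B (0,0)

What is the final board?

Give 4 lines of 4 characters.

Answer: B.BB
.B..
WWW.
..B.

Derivation:
Move 1: B@(0,2) -> caps B=0 W=0
Move 2: W@(2,0) -> caps B=0 W=0
Move 3: B@(0,3) -> caps B=0 W=0
Move 4: W@(2,2) -> caps B=0 W=0
Move 5: B@(3,2) -> caps B=0 W=0
Move 6: W@(2,1) -> caps B=0 W=0
Move 7: B@(1,1) -> caps B=0 W=0
Move 8: W@(0,1) -> caps B=0 W=0
Move 9: B@(0,0) -> caps B=1 W=0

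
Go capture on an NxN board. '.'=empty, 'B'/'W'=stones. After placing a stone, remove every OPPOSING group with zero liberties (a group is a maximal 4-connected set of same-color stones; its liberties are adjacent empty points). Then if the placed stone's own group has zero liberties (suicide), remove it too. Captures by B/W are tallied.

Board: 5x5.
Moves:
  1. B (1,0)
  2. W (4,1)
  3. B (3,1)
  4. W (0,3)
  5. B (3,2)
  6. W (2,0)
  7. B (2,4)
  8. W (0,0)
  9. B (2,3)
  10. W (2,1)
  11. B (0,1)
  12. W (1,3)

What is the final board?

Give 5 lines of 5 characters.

Answer: .B.W.
B..W.
WW.BB
.BB..
.W...

Derivation:
Move 1: B@(1,0) -> caps B=0 W=0
Move 2: W@(4,1) -> caps B=0 W=0
Move 3: B@(3,1) -> caps B=0 W=0
Move 4: W@(0,3) -> caps B=0 W=0
Move 5: B@(3,2) -> caps B=0 W=0
Move 6: W@(2,0) -> caps B=0 W=0
Move 7: B@(2,4) -> caps B=0 W=0
Move 8: W@(0,0) -> caps B=0 W=0
Move 9: B@(2,3) -> caps B=0 W=0
Move 10: W@(2,1) -> caps B=0 W=0
Move 11: B@(0,1) -> caps B=1 W=0
Move 12: W@(1,3) -> caps B=1 W=0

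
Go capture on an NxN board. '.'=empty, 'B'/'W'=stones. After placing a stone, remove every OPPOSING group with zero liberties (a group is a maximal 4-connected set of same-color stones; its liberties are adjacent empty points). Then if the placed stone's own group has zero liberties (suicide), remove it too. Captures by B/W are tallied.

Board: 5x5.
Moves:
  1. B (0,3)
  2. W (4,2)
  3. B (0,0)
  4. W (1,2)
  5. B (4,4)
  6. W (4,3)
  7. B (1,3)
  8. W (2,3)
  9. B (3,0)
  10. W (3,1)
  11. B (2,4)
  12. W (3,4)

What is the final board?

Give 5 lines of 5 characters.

Answer: B..B.
..WB.
...WB
BW..W
..WW.

Derivation:
Move 1: B@(0,3) -> caps B=0 W=0
Move 2: W@(4,2) -> caps B=0 W=0
Move 3: B@(0,0) -> caps B=0 W=0
Move 4: W@(1,2) -> caps B=0 W=0
Move 5: B@(4,4) -> caps B=0 W=0
Move 6: W@(4,3) -> caps B=0 W=0
Move 7: B@(1,3) -> caps B=0 W=0
Move 8: W@(2,3) -> caps B=0 W=0
Move 9: B@(3,0) -> caps B=0 W=0
Move 10: W@(3,1) -> caps B=0 W=0
Move 11: B@(2,4) -> caps B=0 W=0
Move 12: W@(3,4) -> caps B=0 W=1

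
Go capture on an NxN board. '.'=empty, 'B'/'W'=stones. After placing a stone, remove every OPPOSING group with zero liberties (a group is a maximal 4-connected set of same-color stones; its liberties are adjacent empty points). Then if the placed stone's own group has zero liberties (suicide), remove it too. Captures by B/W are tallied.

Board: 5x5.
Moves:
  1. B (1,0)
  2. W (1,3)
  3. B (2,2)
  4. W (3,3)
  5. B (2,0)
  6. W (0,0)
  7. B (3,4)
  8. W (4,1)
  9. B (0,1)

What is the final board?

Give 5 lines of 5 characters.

Move 1: B@(1,0) -> caps B=0 W=0
Move 2: W@(1,3) -> caps B=0 W=0
Move 3: B@(2,2) -> caps B=0 W=0
Move 4: W@(3,3) -> caps B=0 W=0
Move 5: B@(2,0) -> caps B=0 W=0
Move 6: W@(0,0) -> caps B=0 W=0
Move 7: B@(3,4) -> caps B=0 W=0
Move 8: W@(4,1) -> caps B=0 W=0
Move 9: B@(0,1) -> caps B=1 W=0

Answer: .B...
B..W.
B.B..
...WB
.W...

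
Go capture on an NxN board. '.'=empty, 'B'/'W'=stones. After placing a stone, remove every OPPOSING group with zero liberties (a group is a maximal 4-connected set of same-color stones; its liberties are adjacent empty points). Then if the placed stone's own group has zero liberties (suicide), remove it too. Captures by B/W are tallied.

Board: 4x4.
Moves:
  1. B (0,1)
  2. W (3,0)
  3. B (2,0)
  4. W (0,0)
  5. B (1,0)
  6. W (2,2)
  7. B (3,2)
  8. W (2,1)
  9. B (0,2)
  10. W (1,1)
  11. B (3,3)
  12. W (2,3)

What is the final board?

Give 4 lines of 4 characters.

Answer: .BB.
BW..
BWWW
W.BB

Derivation:
Move 1: B@(0,1) -> caps B=0 W=0
Move 2: W@(3,0) -> caps B=0 W=0
Move 3: B@(2,0) -> caps B=0 W=0
Move 4: W@(0,0) -> caps B=0 W=0
Move 5: B@(1,0) -> caps B=1 W=0
Move 6: W@(2,2) -> caps B=1 W=0
Move 7: B@(3,2) -> caps B=1 W=0
Move 8: W@(2,1) -> caps B=1 W=0
Move 9: B@(0,2) -> caps B=1 W=0
Move 10: W@(1,1) -> caps B=1 W=0
Move 11: B@(3,3) -> caps B=1 W=0
Move 12: W@(2,3) -> caps B=1 W=0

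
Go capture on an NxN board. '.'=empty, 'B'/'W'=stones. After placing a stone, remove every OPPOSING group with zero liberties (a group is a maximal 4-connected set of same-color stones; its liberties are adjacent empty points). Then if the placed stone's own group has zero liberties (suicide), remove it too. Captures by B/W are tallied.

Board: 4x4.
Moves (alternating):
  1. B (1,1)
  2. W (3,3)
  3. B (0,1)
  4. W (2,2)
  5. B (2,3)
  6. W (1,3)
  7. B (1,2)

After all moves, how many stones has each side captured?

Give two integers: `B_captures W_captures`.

Move 1: B@(1,1) -> caps B=0 W=0
Move 2: W@(3,3) -> caps B=0 W=0
Move 3: B@(0,1) -> caps B=0 W=0
Move 4: W@(2,2) -> caps B=0 W=0
Move 5: B@(2,3) -> caps B=0 W=0
Move 6: W@(1,3) -> caps B=0 W=1
Move 7: B@(1,2) -> caps B=0 W=1

Answer: 0 1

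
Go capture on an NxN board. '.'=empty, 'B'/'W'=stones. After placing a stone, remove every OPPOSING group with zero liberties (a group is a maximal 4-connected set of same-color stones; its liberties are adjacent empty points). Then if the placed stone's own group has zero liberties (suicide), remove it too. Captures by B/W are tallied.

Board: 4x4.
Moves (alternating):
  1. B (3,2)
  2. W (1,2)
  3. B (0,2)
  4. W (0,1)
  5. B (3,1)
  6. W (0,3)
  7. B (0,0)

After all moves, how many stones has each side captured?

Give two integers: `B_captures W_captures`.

Answer: 0 1

Derivation:
Move 1: B@(3,2) -> caps B=0 W=0
Move 2: W@(1,2) -> caps B=0 W=0
Move 3: B@(0,2) -> caps B=0 W=0
Move 4: W@(0,1) -> caps B=0 W=0
Move 5: B@(3,1) -> caps B=0 W=0
Move 6: W@(0,3) -> caps B=0 W=1
Move 7: B@(0,0) -> caps B=0 W=1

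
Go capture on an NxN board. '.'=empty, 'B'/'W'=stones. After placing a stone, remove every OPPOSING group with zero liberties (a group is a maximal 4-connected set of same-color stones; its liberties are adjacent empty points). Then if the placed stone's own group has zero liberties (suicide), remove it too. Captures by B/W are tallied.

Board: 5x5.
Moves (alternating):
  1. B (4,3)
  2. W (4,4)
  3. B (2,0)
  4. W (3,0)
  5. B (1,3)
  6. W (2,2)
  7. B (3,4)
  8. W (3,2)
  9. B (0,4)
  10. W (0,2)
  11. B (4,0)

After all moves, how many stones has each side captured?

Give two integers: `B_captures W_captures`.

Move 1: B@(4,3) -> caps B=0 W=0
Move 2: W@(4,4) -> caps B=0 W=0
Move 3: B@(2,0) -> caps B=0 W=0
Move 4: W@(3,0) -> caps B=0 W=0
Move 5: B@(1,3) -> caps B=0 W=0
Move 6: W@(2,2) -> caps B=0 W=0
Move 7: B@(3,4) -> caps B=1 W=0
Move 8: W@(3,2) -> caps B=1 W=0
Move 9: B@(0,4) -> caps B=1 W=0
Move 10: W@(0,2) -> caps B=1 W=0
Move 11: B@(4,0) -> caps B=1 W=0

Answer: 1 0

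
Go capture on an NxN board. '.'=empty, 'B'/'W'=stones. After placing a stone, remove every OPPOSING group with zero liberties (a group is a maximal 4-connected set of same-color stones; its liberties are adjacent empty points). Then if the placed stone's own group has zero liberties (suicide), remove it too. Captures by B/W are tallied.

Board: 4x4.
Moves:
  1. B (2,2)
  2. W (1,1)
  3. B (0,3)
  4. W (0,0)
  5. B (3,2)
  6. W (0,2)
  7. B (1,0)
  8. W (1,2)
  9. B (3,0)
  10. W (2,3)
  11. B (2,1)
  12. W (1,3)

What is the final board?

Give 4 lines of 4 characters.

Answer: W.W.
BWWW
.BBW
B.B.

Derivation:
Move 1: B@(2,2) -> caps B=0 W=0
Move 2: W@(1,1) -> caps B=0 W=0
Move 3: B@(0,3) -> caps B=0 W=0
Move 4: W@(0,0) -> caps B=0 W=0
Move 5: B@(3,2) -> caps B=0 W=0
Move 6: W@(0,2) -> caps B=0 W=0
Move 7: B@(1,0) -> caps B=0 W=0
Move 8: W@(1,2) -> caps B=0 W=0
Move 9: B@(3,0) -> caps B=0 W=0
Move 10: W@(2,3) -> caps B=0 W=0
Move 11: B@(2,1) -> caps B=0 W=0
Move 12: W@(1,3) -> caps B=0 W=1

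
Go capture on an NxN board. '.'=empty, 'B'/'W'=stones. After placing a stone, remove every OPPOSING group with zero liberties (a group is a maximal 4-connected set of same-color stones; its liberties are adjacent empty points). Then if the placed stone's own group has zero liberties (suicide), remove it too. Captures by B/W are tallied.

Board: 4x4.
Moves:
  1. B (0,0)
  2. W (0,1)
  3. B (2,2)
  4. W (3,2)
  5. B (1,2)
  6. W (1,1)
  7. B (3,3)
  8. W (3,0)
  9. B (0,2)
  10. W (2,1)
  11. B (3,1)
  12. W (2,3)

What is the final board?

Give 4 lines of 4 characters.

Move 1: B@(0,0) -> caps B=0 W=0
Move 2: W@(0,1) -> caps B=0 W=0
Move 3: B@(2,2) -> caps B=0 W=0
Move 4: W@(3,2) -> caps B=0 W=0
Move 5: B@(1,2) -> caps B=0 W=0
Move 6: W@(1,1) -> caps B=0 W=0
Move 7: B@(3,3) -> caps B=0 W=0
Move 8: W@(3,0) -> caps B=0 W=0
Move 9: B@(0,2) -> caps B=0 W=0
Move 10: W@(2,1) -> caps B=0 W=0
Move 11: B@(3,1) -> caps B=1 W=0
Move 12: W@(2,3) -> caps B=1 W=0

Answer: BWB.
.WB.
.WBW
WB.B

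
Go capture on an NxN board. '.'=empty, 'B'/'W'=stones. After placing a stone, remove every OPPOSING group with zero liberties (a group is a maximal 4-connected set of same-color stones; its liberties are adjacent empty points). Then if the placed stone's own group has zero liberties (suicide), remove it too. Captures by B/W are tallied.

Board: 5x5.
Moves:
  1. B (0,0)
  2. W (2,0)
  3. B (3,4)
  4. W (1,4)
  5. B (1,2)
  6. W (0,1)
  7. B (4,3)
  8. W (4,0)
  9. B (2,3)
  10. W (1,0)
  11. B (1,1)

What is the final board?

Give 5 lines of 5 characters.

Answer: .W...
WBB.W
W..B.
....B
W..B.

Derivation:
Move 1: B@(0,0) -> caps B=0 W=0
Move 2: W@(2,0) -> caps B=0 W=0
Move 3: B@(3,4) -> caps B=0 W=0
Move 4: W@(1,4) -> caps B=0 W=0
Move 5: B@(1,2) -> caps B=0 W=0
Move 6: W@(0,1) -> caps B=0 W=0
Move 7: B@(4,3) -> caps B=0 W=0
Move 8: W@(4,0) -> caps B=0 W=0
Move 9: B@(2,3) -> caps B=0 W=0
Move 10: W@(1,0) -> caps B=0 W=1
Move 11: B@(1,1) -> caps B=0 W=1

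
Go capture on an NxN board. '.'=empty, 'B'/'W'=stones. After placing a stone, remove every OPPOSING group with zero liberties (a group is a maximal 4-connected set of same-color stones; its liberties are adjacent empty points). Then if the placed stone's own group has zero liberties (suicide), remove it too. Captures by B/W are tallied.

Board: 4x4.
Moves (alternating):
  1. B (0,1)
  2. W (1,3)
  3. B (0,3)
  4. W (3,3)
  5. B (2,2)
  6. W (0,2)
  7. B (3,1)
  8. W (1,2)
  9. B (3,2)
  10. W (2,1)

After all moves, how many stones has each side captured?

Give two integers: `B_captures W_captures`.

Move 1: B@(0,1) -> caps B=0 W=0
Move 2: W@(1,3) -> caps B=0 W=0
Move 3: B@(0,3) -> caps B=0 W=0
Move 4: W@(3,3) -> caps B=0 W=0
Move 5: B@(2,2) -> caps B=0 W=0
Move 6: W@(0,2) -> caps B=0 W=1
Move 7: B@(3,1) -> caps B=0 W=1
Move 8: W@(1,2) -> caps B=0 W=1
Move 9: B@(3,2) -> caps B=0 W=1
Move 10: W@(2,1) -> caps B=0 W=1

Answer: 0 1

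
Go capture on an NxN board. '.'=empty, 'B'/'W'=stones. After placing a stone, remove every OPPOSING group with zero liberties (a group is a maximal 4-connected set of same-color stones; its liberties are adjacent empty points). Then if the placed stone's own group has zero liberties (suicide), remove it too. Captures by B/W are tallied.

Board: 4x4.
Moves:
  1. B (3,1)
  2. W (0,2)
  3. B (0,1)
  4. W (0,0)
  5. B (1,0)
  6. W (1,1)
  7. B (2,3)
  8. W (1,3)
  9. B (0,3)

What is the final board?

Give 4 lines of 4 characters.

Move 1: B@(3,1) -> caps B=0 W=0
Move 2: W@(0,2) -> caps B=0 W=0
Move 3: B@(0,1) -> caps B=0 W=0
Move 4: W@(0,0) -> caps B=0 W=0
Move 5: B@(1,0) -> caps B=1 W=0
Move 6: W@(1,1) -> caps B=1 W=0
Move 7: B@(2,3) -> caps B=1 W=0
Move 8: W@(1,3) -> caps B=1 W=0
Move 9: B@(0,3) -> caps B=1 W=0

Answer: .BW.
BW.W
...B
.B..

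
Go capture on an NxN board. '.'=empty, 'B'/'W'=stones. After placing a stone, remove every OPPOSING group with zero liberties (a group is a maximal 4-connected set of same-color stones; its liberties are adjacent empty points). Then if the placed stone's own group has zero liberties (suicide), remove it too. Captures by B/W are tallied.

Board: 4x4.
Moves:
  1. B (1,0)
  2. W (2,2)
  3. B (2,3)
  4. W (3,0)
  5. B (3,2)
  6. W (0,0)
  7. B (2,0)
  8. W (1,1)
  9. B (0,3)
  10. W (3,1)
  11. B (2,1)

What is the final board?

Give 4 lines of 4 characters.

Move 1: B@(1,0) -> caps B=0 W=0
Move 2: W@(2,2) -> caps B=0 W=0
Move 3: B@(2,3) -> caps B=0 W=0
Move 4: W@(3,0) -> caps B=0 W=0
Move 5: B@(3,2) -> caps B=0 W=0
Move 6: W@(0,0) -> caps B=0 W=0
Move 7: B@(2,0) -> caps B=0 W=0
Move 8: W@(1,1) -> caps B=0 W=0
Move 9: B@(0,3) -> caps B=0 W=0
Move 10: W@(3,1) -> caps B=0 W=0
Move 11: B@(2,1) -> caps B=2 W=0

Answer: W..B
BW..
BBWB
..B.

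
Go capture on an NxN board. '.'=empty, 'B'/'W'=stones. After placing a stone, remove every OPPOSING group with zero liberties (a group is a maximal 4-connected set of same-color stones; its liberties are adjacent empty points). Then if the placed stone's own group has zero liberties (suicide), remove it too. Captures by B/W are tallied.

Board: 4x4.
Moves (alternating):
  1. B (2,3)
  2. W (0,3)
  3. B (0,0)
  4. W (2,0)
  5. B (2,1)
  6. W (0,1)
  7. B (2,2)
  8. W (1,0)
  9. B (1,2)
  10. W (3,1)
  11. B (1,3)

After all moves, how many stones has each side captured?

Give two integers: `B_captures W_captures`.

Answer: 0 1

Derivation:
Move 1: B@(2,3) -> caps B=0 W=0
Move 2: W@(0,3) -> caps B=0 W=0
Move 3: B@(0,0) -> caps B=0 W=0
Move 4: W@(2,0) -> caps B=0 W=0
Move 5: B@(2,1) -> caps B=0 W=0
Move 6: W@(0,1) -> caps B=0 W=0
Move 7: B@(2,2) -> caps B=0 W=0
Move 8: W@(1,0) -> caps B=0 W=1
Move 9: B@(1,2) -> caps B=0 W=1
Move 10: W@(3,1) -> caps B=0 W=1
Move 11: B@(1,3) -> caps B=0 W=1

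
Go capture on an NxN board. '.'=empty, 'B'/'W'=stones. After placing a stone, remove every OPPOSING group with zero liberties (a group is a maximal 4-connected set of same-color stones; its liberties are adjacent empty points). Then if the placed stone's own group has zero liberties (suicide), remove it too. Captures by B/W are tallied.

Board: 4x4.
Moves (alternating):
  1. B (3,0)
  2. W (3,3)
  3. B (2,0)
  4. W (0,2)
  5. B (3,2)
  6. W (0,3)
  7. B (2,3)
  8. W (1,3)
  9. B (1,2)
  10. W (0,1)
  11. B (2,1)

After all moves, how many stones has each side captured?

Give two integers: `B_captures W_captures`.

Answer: 1 0

Derivation:
Move 1: B@(3,0) -> caps B=0 W=0
Move 2: W@(3,3) -> caps B=0 W=0
Move 3: B@(2,0) -> caps B=0 W=0
Move 4: W@(0,2) -> caps B=0 W=0
Move 5: B@(3,2) -> caps B=0 W=0
Move 6: W@(0,3) -> caps B=0 W=0
Move 7: B@(2,3) -> caps B=1 W=0
Move 8: W@(1,3) -> caps B=1 W=0
Move 9: B@(1,2) -> caps B=1 W=0
Move 10: W@(0,1) -> caps B=1 W=0
Move 11: B@(2,1) -> caps B=1 W=0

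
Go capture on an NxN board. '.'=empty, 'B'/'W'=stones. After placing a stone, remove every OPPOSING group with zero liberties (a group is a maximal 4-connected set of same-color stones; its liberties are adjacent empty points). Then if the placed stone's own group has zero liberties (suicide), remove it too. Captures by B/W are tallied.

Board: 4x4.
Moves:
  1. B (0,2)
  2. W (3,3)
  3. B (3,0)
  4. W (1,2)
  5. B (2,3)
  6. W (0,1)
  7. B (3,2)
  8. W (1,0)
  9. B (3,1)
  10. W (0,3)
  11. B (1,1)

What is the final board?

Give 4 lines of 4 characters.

Move 1: B@(0,2) -> caps B=0 W=0
Move 2: W@(3,3) -> caps B=0 W=0
Move 3: B@(3,0) -> caps B=0 W=0
Move 4: W@(1,2) -> caps B=0 W=0
Move 5: B@(2,3) -> caps B=0 W=0
Move 6: W@(0,1) -> caps B=0 W=0
Move 7: B@(3,2) -> caps B=1 W=0
Move 8: W@(1,0) -> caps B=1 W=0
Move 9: B@(3,1) -> caps B=1 W=0
Move 10: W@(0,3) -> caps B=1 W=1
Move 11: B@(1,1) -> caps B=1 W=1

Answer: .W.W
WBW.
...B
BBB.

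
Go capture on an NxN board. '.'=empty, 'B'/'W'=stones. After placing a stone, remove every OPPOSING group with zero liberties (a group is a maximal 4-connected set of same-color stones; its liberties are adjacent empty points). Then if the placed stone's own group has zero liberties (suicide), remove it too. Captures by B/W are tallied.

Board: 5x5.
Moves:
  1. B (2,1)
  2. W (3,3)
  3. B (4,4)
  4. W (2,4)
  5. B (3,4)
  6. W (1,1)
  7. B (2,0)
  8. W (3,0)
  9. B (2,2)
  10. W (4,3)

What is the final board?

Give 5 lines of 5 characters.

Move 1: B@(2,1) -> caps B=0 W=0
Move 2: W@(3,3) -> caps B=0 W=0
Move 3: B@(4,4) -> caps B=0 W=0
Move 4: W@(2,4) -> caps B=0 W=0
Move 5: B@(3,4) -> caps B=0 W=0
Move 6: W@(1,1) -> caps B=0 W=0
Move 7: B@(2,0) -> caps B=0 W=0
Move 8: W@(3,0) -> caps B=0 W=0
Move 9: B@(2,2) -> caps B=0 W=0
Move 10: W@(4,3) -> caps B=0 W=2

Answer: .....
.W...
BBB.W
W..W.
...W.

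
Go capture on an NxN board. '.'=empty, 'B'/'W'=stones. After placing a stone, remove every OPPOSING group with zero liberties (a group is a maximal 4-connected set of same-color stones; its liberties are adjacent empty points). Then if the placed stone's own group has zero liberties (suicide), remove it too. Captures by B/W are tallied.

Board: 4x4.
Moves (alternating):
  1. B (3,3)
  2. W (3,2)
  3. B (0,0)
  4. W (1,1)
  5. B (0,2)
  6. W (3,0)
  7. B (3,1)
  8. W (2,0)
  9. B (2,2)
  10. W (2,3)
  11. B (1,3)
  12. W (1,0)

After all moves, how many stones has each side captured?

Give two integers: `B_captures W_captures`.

Answer: 2 0

Derivation:
Move 1: B@(3,3) -> caps B=0 W=0
Move 2: W@(3,2) -> caps B=0 W=0
Move 3: B@(0,0) -> caps B=0 W=0
Move 4: W@(1,1) -> caps B=0 W=0
Move 5: B@(0,2) -> caps B=0 W=0
Move 6: W@(3,0) -> caps B=0 W=0
Move 7: B@(3,1) -> caps B=0 W=0
Move 8: W@(2,0) -> caps B=0 W=0
Move 9: B@(2,2) -> caps B=1 W=0
Move 10: W@(2,3) -> caps B=1 W=0
Move 11: B@(1,3) -> caps B=2 W=0
Move 12: W@(1,0) -> caps B=2 W=0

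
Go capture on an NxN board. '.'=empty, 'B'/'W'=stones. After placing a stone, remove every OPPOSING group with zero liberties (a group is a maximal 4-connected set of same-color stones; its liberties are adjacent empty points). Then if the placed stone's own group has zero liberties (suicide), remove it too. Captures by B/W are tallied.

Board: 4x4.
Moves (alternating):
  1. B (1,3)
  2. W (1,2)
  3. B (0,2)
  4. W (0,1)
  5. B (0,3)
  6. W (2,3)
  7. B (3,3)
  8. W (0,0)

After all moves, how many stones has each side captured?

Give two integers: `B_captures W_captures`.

Answer: 0 3

Derivation:
Move 1: B@(1,3) -> caps B=0 W=0
Move 2: W@(1,2) -> caps B=0 W=0
Move 3: B@(0,2) -> caps B=0 W=0
Move 4: W@(0,1) -> caps B=0 W=0
Move 5: B@(0,3) -> caps B=0 W=0
Move 6: W@(2,3) -> caps B=0 W=3
Move 7: B@(3,3) -> caps B=0 W=3
Move 8: W@(0,0) -> caps B=0 W=3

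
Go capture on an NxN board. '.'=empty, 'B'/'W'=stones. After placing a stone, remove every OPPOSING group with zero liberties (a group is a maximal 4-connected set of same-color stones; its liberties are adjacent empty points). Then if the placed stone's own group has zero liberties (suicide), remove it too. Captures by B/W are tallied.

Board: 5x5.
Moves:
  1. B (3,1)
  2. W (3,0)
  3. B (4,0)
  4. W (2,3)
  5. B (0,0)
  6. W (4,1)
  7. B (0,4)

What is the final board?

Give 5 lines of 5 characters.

Answer: B...B
.....
...W.
WB...
.W...

Derivation:
Move 1: B@(3,1) -> caps B=0 W=0
Move 2: W@(3,0) -> caps B=0 W=0
Move 3: B@(4,0) -> caps B=0 W=0
Move 4: W@(2,3) -> caps B=0 W=0
Move 5: B@(0,0) -> caps B=0 W=0
Move 6: W@(4,1) -> caps B=0 W=1
Move 7: B@(0,4) -> caps B=0 W=1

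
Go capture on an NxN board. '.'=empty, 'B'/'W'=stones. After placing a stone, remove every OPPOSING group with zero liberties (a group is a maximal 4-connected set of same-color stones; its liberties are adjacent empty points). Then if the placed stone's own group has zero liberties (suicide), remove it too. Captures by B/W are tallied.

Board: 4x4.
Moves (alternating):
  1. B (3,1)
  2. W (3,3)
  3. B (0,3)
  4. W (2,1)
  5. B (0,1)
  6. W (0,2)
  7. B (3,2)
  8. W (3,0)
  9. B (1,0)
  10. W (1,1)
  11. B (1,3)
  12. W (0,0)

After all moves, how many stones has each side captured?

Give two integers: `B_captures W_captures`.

Answer: 0 1

Derivation:
Move 1: B@(3,1) -> caps B=0 W=0
Move 2: W@(3,3) -> caps B=0 W=0
Move 3: B@(0,3) -> caps B=0 W=0
Move 4: W@(2,1) -> caps B=0 W=0
Move 5: B@(0,1) -> caps B=0 W=0
Move 6: W@(0,2) -> caps B=0 W=0
Move 7: B@(3,2) -> caps B=0 W=0
Move 8: W@(3,0) -> caps B=0 W=0
Move 9: B@(1,0) -> caps B=0 W=0
Move 10: W@(1,1) -> caps B=0 W=0
Move 11: B@(1,3) -> caps B=0 W=0
Move 12: W@(0,0) -> caps B=0 W=1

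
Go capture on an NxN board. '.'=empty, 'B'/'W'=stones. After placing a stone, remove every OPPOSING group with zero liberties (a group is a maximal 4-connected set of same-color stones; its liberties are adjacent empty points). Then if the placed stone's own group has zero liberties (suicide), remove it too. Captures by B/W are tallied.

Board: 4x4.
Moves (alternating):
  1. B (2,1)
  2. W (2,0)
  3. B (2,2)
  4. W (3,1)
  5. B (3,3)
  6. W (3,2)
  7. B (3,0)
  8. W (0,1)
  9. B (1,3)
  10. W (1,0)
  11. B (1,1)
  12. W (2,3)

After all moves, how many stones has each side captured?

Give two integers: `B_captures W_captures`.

Move 1: B@(2,1) -> caps B=0 W=0
Move 2: W@(2,0) -> caps B=0 W=0
Move 3: B@(2,2) -> caps B=0 W=0
Move 4: W@(3,1) -> caps B=0 W=0
Move 5: B@(3,3) -> caps B=0 W=0
Move 6: W@(3,2) -> caps B=0 W=0
Move 7: B@(3,0) -> caps B=2 W=0
Move 8: W@(0,1) -> caps B=2 W=0
Move 9: B@(1,3) -> caps B=2 W=0
Move 10: W@(1,0) -> caps B=2 W=0
Move 11: B@(1,1) -> caps B=2 W=0
Move 12: W@(2,3) -> caps B=2 W=0

Answer: 2 0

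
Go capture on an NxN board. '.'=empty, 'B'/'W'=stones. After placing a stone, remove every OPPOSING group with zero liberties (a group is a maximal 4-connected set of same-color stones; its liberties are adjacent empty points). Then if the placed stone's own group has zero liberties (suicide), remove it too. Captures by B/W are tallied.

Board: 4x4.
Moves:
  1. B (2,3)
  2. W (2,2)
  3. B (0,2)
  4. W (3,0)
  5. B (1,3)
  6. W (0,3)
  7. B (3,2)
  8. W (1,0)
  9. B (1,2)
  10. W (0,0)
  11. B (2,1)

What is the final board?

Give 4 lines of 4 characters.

Answer: W.B.
W.BB
.B.B
W.B.

Derivation:
Move 1: B@(2,3) -> caps B=0 W=0
Move 2: W@(2,2) -> caps B=0 W=0
Move 3: B@(0,2) -> caps B=0 W=0
Move 4: W@(3,0) -> caps B=0 W=0
Move 5: B@(1,3) -> caps B=0 W=0
Move 6: W@(0,3) -> caps B=0 W=0
Move 7: B@(3,2) -> caps B=0 W=0
Move 8: W@(1,0) -> caps B=0 W=0
Move 9: B@(1,2) -> caps B=0 W=0
Move 10: W@(0,0) -> caps B=0 W=0
Move 11: B@(2,1) -> caps B=1 W=0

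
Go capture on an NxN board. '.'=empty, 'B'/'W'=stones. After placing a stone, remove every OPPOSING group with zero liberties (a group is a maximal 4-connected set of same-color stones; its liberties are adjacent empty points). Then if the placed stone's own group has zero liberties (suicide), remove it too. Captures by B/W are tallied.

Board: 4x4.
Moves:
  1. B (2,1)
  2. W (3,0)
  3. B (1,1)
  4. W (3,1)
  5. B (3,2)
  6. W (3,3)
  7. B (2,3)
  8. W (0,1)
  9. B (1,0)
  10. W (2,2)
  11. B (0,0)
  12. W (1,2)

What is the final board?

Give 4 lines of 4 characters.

Answer: BW..
BBW.
.BWB
WWB.

Derivation:
Move 1: B@(2,1) -> caps B=0 W=0
Move 2: W@(3,0) -> caps B=0 W=0
Move 3: B@(1,1) -> caps B=0 W=0
Move 4: W@(3,1) -> caps B=0 W=0
Move 5: B@(3,2) -> caps B=0 W=0
Move 6: W@(3,3) -> caps B=0 W=0
Move 7: B@(2,3) -> caps B=1 W=0
Move 8: W@(0,1) -> caps B=1 W=0
Move 9: B@(1,0) -> caps B=1 W=0
Move 10: W@(2,2) -> caps B=1 W=0
Move 11: B@(0,0) -> caps B=1 W=0
Move 12: W@(1,2) -> caps B=1 W=0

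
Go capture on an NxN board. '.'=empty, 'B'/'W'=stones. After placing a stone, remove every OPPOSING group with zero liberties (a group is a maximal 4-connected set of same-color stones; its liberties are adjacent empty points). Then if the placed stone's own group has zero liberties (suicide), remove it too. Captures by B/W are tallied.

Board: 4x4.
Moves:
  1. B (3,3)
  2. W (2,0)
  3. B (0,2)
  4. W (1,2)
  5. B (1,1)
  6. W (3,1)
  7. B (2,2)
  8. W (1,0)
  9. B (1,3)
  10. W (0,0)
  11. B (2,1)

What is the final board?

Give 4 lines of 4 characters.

Answer: W.B.
WB.B
WBB.
.W.B

Derivation:
Move 1: B@(3,3) -> caps B=0 W=0
Move 2: W@(2,0) -> caps B=0 W=0
Move 3: B@(0,2) -> caps B=0 W=0
Move 4: W@(1,2) -> caps B=0 W=0
Move 5: B@(1,1) -> caps B=0 W=0
Move 6: W@(3,1) -> caps B=0 W=0
Move 7: B@(2,2) -> caps B=0 W=0
Move 8: W@(1,0) -> caps B=0 W=0
Move 9: B@(1,3) -> caps B=1 W=0
Move 10: W@(0,0) -> caps B=1 W=0
Move 11: B@(2,1) -> caps B=1 W=0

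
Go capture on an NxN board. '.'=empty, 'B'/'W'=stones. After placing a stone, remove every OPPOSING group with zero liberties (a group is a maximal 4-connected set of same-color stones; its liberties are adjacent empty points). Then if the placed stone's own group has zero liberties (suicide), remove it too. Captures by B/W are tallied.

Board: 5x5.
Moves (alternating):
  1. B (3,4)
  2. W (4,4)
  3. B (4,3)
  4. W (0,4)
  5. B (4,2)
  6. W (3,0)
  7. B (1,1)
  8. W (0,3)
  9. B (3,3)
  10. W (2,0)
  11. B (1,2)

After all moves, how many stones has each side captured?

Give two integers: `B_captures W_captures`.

Move 1: B@(3,4) -> caps B=0 W=0
Move 2: W@(4,4) -> caps B=0 W=0
Move 3: B@(4,3) -> caps B=1 W=0
Move 4: W@(0,4) -> caps B=1 W=0
Move 5: B@(4,2) -> caps B=1 W=0
Move 6: W@(3,0) -> caps B=1 W=0
Move 7: B@(1,1) -> caps B=1 W=0
Move 8: W@(0,3) -> caps B=1 W=0
Move 9: B@(3,3) -> caps B=1 W=0
Move 10: W@(2,0) -> caps B=1 W=0
Move 11: B@(1,2) -> caps B=1 W=0

Answer: 1 0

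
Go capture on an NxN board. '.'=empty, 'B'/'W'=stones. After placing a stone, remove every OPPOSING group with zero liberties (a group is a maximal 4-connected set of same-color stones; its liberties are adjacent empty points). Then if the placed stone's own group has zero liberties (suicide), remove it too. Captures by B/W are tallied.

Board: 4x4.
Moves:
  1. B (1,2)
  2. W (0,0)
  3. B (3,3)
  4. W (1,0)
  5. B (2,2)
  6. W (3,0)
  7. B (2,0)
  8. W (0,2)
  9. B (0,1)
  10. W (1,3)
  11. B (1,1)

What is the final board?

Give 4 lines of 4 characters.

Move 1: B@(1,2) -> caps B=0 W=0
Move 2: W@(0,0) -> caps B=0 W=0
Move 3: B@(3,3) -> caps B=0 W=0
Move 4: W@(1,0) -> caps B=0 W=0
Move 5: B@(2,2) -> caps B=0 W=0
Move 6: W@(3,0) -> caps B=0 W=0
Move 7: B@(2,0) -> caps B=0 W=0
Move 8: W@(0,2) -> caps B=0 W=0
Move 9: B@(0,1) -> caps B=0 W=0
Move 10: W@(1,3) -> caps B=0 W=0
Move 11: B@(1,1) -> caps B=2 W=0

Answer: .BW.
.BBW
B.B.
W..B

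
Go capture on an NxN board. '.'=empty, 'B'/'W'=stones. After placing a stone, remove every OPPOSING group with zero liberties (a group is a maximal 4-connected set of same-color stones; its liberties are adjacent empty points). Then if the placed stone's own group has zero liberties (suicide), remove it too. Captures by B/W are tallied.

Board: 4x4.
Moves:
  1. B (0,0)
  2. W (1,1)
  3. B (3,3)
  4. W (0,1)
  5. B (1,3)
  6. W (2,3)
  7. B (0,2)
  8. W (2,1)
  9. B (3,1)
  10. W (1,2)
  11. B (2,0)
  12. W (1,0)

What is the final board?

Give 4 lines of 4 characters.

Answer: .WB.
WWWB
BW.W
.B.B

Derivation:
Move 1: B@(0,0) -> caps B=0 W=0
Move 2: W@(1,1) -> caps B=0 W=0
Move 3: B@(3,3) -> caps B=0 W=0
Move 4: W@(0,1) -> caps B=0 W=0
Move 5: B@(1,3) -> caps B=0 W=0
Move 6: W@(2,3) -> caps B=0 W=0
Move 7: B@(0,2) -> caps B=0 W=0
Move 8: W@(2,1) -> caps B=0 W=0
Move 9: B@(3,1) -> caps B=0 W=0
Move 10: W@(1,2) -> caps B=0 W=0
Move 11: B@(2,0) -> caps B=0 W=0
Move 12: W@(1,0) -> caps B=0 W=1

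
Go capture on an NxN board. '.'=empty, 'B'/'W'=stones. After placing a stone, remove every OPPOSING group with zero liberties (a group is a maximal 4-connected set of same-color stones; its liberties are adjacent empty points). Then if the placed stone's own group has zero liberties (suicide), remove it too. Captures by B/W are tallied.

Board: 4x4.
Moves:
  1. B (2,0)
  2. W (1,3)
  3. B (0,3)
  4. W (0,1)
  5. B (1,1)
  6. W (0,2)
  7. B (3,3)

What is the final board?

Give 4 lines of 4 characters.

Move 1: B@(2,0) -> caps B=0 W=0
Move 2: W@(1,3) -> caps B=0 W=0
Move 3: B@(0,3) -> caps B=0 W=0
Move 4: W@(0,1) -> caps B=0 W=0
Move 5: B@(1,1) -> caps B=0 W=0
Move 6: W@(0,2) -> caps B=0 W=1
Move 7: B@(3,3) -> caps B=0 W=1

Answer: .WW.
.B.W
B...
...B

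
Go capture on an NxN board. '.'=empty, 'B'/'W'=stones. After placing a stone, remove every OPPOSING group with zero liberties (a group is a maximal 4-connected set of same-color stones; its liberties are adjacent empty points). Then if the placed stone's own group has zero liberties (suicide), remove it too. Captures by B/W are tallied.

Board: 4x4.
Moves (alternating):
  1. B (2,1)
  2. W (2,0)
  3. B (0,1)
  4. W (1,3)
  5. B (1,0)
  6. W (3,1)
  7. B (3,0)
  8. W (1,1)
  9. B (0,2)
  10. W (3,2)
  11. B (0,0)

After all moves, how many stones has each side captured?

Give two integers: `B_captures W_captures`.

Move 1: B@(2,1) -> caps B=0 W=0
Move 2: W@(2,0) -> caps B=0 W=0
Move 3: B@(0,1) -> caps B=0 W=0
Move 4: W@(1,3) -> caps B=0 W=0
Move 5: B@(1,0) -> caps B=0 W=0
Move 6: W@(3,1) -> caps B=0 W=0
Move 7: B@(3,0) -> caps B=1 W=0
Move 8: W@(1,1) -> caps B=1 W=0
Move 9: B@(0,2) -> caps B=1 W=0
Move 10: W@(3,2) -> caps B=1 W=0
Move 11: B@(0,0) -> caps B=1 W=0

Answer: 1 0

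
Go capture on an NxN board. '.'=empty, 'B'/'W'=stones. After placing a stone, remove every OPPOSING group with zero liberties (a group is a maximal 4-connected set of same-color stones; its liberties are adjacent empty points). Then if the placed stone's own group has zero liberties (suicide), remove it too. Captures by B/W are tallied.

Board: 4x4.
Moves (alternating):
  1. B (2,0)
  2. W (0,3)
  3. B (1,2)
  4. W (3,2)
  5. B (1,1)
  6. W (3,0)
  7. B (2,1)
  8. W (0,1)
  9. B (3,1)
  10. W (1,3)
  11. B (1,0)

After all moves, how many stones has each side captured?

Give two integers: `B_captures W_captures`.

Answer: 1 0

Derivation:
Move 1: B@(2,0) -> caps B=0 W=0
Move 2: W@(0,3) -> caps B=0 W=0
Move 3: B@(1,2) -> caps B=0 W=0
Move 4: W@(3,2) -> caps B=0 W=0
Move 5: B@(1,1) -> caps B=0 W=0
Move 6: W@(3,0) -> caps B=0 W=0
Move 7: B@(2,1) -> caps B=0 W=0
Move 8: W@(0,1) -> caps B=0 W=0
Move 9: B@(3,1) -> caps B=1 W=0
Move 10: W@(1,3) -> caps B=1 W=0
Move 11: B@(1,0) -> caps B=1 W=0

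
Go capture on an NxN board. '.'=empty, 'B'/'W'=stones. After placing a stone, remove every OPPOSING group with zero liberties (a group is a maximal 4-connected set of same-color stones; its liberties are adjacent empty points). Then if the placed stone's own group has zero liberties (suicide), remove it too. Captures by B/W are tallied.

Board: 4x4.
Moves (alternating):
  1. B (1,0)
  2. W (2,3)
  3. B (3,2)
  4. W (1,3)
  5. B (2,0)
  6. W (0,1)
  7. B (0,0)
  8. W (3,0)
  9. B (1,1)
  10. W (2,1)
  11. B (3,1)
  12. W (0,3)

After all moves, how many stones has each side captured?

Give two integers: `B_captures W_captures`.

Answer: 1 0

Derivation:
Move 1: B@(1,0) -> caps B=0 W=0
Move 2: W@(2,3) -> caps B=0 W=0
Move 3: B@(3,2) -> caps B=0 W=0
Move 4: W@(1,3) -> caps B=0 W=0
Move 5: B@(2,0) -> caps B=0 W=0
Move 6: W@(0,1) -> caps B=0 W=0
Move 7: B@(0,0) -> caps B=0 W=0
Move 8: W@(3,0) -> caps B=0 W=0
Move 9: B@(1,1) -> caps B=0 W=0
Move 10: W@(2,1) -> caps B=0 W=0
Move 11: B@(3,1) -> caps B=1 W=0
Move 12: W@(0,3) -> caps B=1 W=0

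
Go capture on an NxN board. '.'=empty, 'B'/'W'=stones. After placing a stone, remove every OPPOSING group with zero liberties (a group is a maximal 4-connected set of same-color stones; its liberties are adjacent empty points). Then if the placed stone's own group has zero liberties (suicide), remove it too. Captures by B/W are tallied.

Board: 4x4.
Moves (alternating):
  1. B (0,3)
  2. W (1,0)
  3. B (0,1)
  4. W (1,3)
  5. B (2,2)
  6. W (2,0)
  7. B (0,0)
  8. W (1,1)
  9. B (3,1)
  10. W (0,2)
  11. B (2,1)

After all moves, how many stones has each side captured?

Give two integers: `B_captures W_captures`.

Answer: 0 3

Derivation:
Move 1: B@(0,3) -> caps B=0 W=0
Move 2: W@(1,0) -> caps B=0 W=0
Move 3: B@(0,1) -> caps B=0 W=0
Move 4: W@(1,3) -> caps B=0 W=0
Move 5: B@(2,2) -> caps B=0 W=0
Move 6: W@(2,0) -> caps B=0 W=0
Move 7: B@(0,0) -> caps B=0 W=0
Move 8: W@(1,1) -> caps B=0 W=0
Move 9: B@(3,1) -> caps B=0 W=0
Move 10: W@(0,2) -> caps B=0 W=3
Move 11: B@(2,1) -> caps B=0 W=3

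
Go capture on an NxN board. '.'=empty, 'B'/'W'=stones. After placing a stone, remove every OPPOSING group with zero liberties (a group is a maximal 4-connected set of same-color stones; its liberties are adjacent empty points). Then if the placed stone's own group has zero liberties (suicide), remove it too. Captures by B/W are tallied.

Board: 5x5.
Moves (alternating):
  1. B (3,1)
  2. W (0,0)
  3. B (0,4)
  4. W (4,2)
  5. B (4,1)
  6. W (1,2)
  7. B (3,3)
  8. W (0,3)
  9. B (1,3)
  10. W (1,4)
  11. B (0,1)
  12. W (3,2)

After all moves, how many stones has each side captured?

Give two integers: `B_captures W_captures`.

Answer: 0 1

Derivation:
Move 1: B@(3,1) -> caps B=0 W=0
Move 2: W@(0,0) -> caps B=0 W=0
Move 3: B@(0,4) -> caps B=0 W=0
Move 4: W@(4,2) -> caps B=0 W=0
Move 5: B@(4,1) -> caps B=0 W=0
Move 6: W@(1,2) -> caps B=0 W=0
Move 7: B@(3,3) -> caps B=0 W=0
Move 8: W@(0,3) -> caps B=0 W=0
Move 9: B@(1,3) -> caps B=0 W=0
Move 10: W@(1,4) -> caps B=0 W=1
Move 11: B@(0,1) -> caps B=0 W=1
Move 12: W@(3,2) -> caps B=0 W=1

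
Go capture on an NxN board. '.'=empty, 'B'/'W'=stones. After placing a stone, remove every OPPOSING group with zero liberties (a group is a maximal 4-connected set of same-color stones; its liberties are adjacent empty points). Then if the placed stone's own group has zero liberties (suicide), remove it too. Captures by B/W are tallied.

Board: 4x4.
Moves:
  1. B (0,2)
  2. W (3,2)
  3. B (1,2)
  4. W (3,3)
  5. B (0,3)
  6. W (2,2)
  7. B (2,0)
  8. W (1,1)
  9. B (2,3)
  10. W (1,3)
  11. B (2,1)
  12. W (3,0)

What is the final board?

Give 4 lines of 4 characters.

Move 1: B@(0,2) -> caps B=0 W=0
Move 2: W@(3,2) -> caps B=0 W=0
Move 3: B@(1,2) -> caps B=0 W=0
Move 4: W@(3,3) -> caps B=0 W=0
Move 5: B@(0,3) -> caps B=0 W=0
Move 6: W@(2,2) -> caps B=0 W=0
Move 7: B@(2,0) -> caps B=0 W=0
Move 8: W@(1,1) -> caps B=0 W=0
Move 9: B@(2,3) -> caps B=0 W=0
Move 10: W@(1,3) -> caps B=0 W=1
Move 11: B@(2,1) -> caps B=0 W=1
Move 12: W@(3,0) -> caps B=0 W=1

Answer: ..BB
.WBW
BBW.
W.WW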